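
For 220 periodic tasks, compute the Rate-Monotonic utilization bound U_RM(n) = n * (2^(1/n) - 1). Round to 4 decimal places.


Compute 2^(1/220) = 1.0031556376
Subtract 1: 1.0031556376 - 1 = 0.0031556376
Multiply by n: 220 * 0.0031556376 = 0.6942402720
Round to 4 dp: 0.6942

0.6942


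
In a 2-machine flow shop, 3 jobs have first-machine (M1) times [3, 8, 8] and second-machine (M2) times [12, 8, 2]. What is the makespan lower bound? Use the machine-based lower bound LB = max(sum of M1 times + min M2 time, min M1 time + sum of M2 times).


LB1 = sum(M1 times) + min(M2 times) = 19 + 2 = 21
LB2 = min(M1 times) + sum(M2 times) = 3 + 22 = 25
Lower bound = max(LB1, LB2) = max(21, 25) = 25

25


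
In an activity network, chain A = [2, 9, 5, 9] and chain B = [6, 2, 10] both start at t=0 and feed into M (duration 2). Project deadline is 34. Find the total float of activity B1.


Forward pass: ES(B1) = sum of predecessors on chain B = 0
EF = ES + duration = 0 + 6 = 6
Backward pass: LF(M) = deadline = 34; LS(M) = 34 - 2 = 32
LF(B1) = LS(M) - sum(successors on chain B) = 32 - 12 = 20
LS = LF - duration = 20 - 6 = 14
Total float = LS - ES = 14 - 0 = 14

14


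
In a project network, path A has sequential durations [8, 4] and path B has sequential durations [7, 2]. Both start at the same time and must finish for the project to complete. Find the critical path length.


Path A total = 8 + 4 = 12
Path B total = 7 + 2 = 9
Critical path = longest path = max(12, 9) = 12

12


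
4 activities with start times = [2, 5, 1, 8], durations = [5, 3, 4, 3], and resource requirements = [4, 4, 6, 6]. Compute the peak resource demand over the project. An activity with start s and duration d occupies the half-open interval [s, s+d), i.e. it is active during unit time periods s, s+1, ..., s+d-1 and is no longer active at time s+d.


Each activity i is active on [start_i, start_i + duration_i).
Compute total resource usage per time slot:
  t=0: active resources = [], total = 0
  t=1: active resources = [6], total = 6
  t=2: active resources = [4, 6], total = 10
  t=3: active resources = [4, 6], total = 10
  t=4: active resources = [4, 6], total = 10
  t=5: active resources = [4, 4], total = 8
  t=6: active resources = [4, 4], total = 8
  t=7: active resources = [4], total = 4
  t=8: active resources = [6], total = 6
  t=9: active resources = [6], total = 6
  t=10: active resources = [6], total = 6
Peak resource demand = 10

10


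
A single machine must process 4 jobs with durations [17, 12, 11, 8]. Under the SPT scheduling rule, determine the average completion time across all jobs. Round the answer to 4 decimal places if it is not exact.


Sort jobs by processing time (SPT order): [8, 11, 12, 17]
Compute completion times sequentially:
  Job 1: processing = 8, completes at 8
  Job 2: processing = 11, completes at 19
  Job 3: processing = 12, completes at 31
  Job 4: processing = 17, completes at 48
Sum of completion times = 106
Average completion time = 106/4 = 26.5

26.5


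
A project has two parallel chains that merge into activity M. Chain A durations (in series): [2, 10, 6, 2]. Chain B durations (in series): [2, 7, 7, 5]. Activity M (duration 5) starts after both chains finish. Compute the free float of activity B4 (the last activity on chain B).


ES(B4) = sum of predecessors on chain B = 16
EF(B4) = ES + duration = 16 + 5 = 21
Successor of B4 is M. ES(M) = max(sum(A), sum(B)) = max(20, 21) = 21
Free float = ES(successor) - EF(current) = 21 - 21 = 0

0


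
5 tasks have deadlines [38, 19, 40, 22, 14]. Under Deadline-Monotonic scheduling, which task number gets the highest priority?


Sort tasks by relative deadline (ascending):
  Task 5: deadline = 14
  Task 2: deadline = 19
  Task 4: deadline = 22
  Task 1: deadline = 38
  Task 3: deadline = 40
Priority order (highest first): [5, 2, 4, 1, 3]
Highest priority task = 5

5


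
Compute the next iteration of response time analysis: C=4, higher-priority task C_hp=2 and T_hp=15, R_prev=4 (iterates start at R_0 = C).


R_next = C + ceil(R_prev / T_hp) * C_hp
ceil(4 / 15) = ceil(0.2667) = 1
Interference = 1 * 2 = 2
R_next = 4 + 2 = 6

6


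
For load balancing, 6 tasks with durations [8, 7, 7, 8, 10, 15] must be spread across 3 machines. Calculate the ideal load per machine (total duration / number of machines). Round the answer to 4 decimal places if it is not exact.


Total processing time = 8 + 7 + 7 + 8 + 10 + 15 = 55
Number of machines = 3
Ideal balanced load = 55 / 3 = 18.3333

18.3333


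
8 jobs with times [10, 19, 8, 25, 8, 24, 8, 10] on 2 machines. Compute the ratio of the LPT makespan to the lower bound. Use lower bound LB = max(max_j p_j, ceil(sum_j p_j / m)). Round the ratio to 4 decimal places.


LPT order: [25, 24, 19, 10, 10, 8, 8, 8]
Machine loads after assignment: [53, 59]
LPT makespan = 59
Lower bound = max(max_job, ceil(total/2)) = max(25, 56) = 56
Ratio = 59 / 56 = 1.0536

1.0536


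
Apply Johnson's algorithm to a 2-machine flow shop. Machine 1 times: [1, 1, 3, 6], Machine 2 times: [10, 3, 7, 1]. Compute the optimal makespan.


Apply Johnson's rule:
  Group 1 (a <= b): [(1, 1, 10), (2, 1, 3), (3, 3, 7)]
  Group 2 (a > b): [(4, 6, 1)]
Optimal job order: [1, 2, 3, 4]
Schedule:
  Job 1: M1 done at 1, M2 done at 11
  Job 2: M1 done at 2, M2 done at 14
  Job 3: M1 done at 5, M2 done at 21
  Job 4: M1 done at 11, M2 done at 22
Makespan = 22

22


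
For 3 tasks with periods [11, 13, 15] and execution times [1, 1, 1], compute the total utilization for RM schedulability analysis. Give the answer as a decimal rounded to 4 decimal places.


Compute individual utilizations (exact fractions):
  Task 1: C/T = 1/11 (approx. 0.0909)
  Task 2: C/T = 1/13 (approx. 0.0769)
  Task 3: C/T = 1/15 (approx. 0.0667)
Total utilization U = 1/11 + 1/13 + 1/15 = 503/2145
Rounded to 4 decimal places: U = 0.2345
RM (Liu & Layland) bound for 3 tasks = 0.779763; compare with U = 503/2145 (approx. 0.234499)
U <= bound, so schedulable by RM sufficient condition.

0.2345


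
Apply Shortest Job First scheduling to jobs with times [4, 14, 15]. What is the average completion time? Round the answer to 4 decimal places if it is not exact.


SJF order (ascending): [4, 14, 15]
Completion times:
  Job 1: burst=4, C=4
  Job 2: burst=14, C=18
  Job 3: burst=15, C=33
Average completion = 55/3 = 18.3333

18.3333


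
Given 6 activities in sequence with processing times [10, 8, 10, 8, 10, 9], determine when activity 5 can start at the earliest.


Activity 5 starts after activities 1 through 4 complete.
Predecessor durations: [10, 8, 10, 8]
ES = 10 + 8 + 10 + 8 = 36

36


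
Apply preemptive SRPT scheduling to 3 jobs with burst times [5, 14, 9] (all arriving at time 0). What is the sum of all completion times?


Since all jobs arrive at t=0, SRPT equals SPT ordering.
SPT order: [5, 9, 14]
Completion times:
  Job 1: p=5, C=5
  Job 2: p=9, C=14
  Job 3: p=14, C=28
Total completion time = 5 + 14 + 28 = 47

47


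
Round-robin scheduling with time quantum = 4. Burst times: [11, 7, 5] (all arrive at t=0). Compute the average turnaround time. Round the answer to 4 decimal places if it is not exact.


Time quantum = 4
Execution trace:
  J1 runs 4 units, time = 4
  J2 runs 4 units, time = 8
  J3 runs 4 units, time = 12
  J1 runs 4 units, time = 16
  J2 runs 3 units, time = 19
  J3 runs 1 units, time = 20
  J1 runs 3 units, time = 23
Finish times: [23, 19, 20]
Average turnaround = 62/3 = 20.6667

20.6667


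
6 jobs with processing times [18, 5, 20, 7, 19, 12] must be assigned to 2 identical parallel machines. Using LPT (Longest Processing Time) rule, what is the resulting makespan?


Sort jobs in decreasing order (LPT): [20, 19, 18, 12, 7, 5]
Assign each job to the least loaded machine:
  Machine 1: jobs [20, 12, 7], load = 39
  Machine 2: jobs [19, 18, 5], load = 42
Makespan = max load = 42

42


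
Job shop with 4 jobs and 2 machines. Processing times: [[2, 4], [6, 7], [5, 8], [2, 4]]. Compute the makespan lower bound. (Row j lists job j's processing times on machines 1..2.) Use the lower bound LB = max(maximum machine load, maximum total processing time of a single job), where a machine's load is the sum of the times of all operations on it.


Machine loads:
  Machine 1: 2 + 6 + 5 + 2 = 15
  Machine 2: 4 + 7 + 8 + 4 = 23
Max machine load = 23
Job totals:
  Job 1: 6
  Job 2: 13
  Job 3: 13
  Job 4: 6
Max job total = 13
Lower bound = max(23, 13) = 23

23


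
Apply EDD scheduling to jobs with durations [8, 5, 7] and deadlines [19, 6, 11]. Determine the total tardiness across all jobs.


Sort by due date (EDD order): [(5, 6), (7, 11), (8, 19)]
Compute completion times and tardiness:
  Job 1: p=5, d=6, C=5, tardiness=max(0,5-6)=0
  Job 2: p=7, d=11, C=12, tardiness=max(0,12-11)=1
  Job 3: p=8, d=19, C=20, tardiness=max(0,20-19)=1
Total tardiness = 2

2


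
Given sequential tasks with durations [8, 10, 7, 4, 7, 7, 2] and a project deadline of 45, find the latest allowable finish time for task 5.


LF(activity 5) = deadline - sum of successor durations
Successors: activities 6 through 7 with durations [7, 2]
Sum of successor durations = 9
LF = 45 - 9 = 36

36


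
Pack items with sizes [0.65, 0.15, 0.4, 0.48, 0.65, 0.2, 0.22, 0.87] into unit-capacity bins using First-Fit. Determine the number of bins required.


Place items sequentially using First-Fit:
  Item 0.65 -> new Bin 1
  Item 0.15 -> Bin 1 (now 0.8)
  Item 0.4 -> new Bin 2
  Item 0.48 -> Bin 2 (now 0.88)
  Item 0.65 -> new Bin 3
  Item 0.2 -> Bin 1 (now 1.0)
  Item 0.22 -> Bin 3 (now 0.87)
  Item 0.87 -> new Bin 4
Total bins used = 4

4


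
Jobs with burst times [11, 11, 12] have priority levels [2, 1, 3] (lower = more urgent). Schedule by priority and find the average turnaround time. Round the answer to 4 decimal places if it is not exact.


Sort by priority (ascending = highest first):
Order: [(1, 11), (2, 11), (3, 12)]
Completion times:
  Priority 1, burst=11, C=11
  Priority 2, burst=11, C=22
  Priority 3, burst=12, C=34
Average turnaround = 67/3 = 22.3333

22.3333


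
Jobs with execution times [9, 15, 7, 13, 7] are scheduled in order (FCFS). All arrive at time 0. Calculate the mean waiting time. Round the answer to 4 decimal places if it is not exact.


FCFS order (as given): [9, 15, 7, 13, 7]
Waiting times:
  Job 1: wait = 0
  Job 2: wait = 9
  Job 3: wait = 24
  Job 4: wait = 31
  Job 5: wait = 44
Sum of waiting times = 108
Average waiting time = 108/5 = 21.6

21.6


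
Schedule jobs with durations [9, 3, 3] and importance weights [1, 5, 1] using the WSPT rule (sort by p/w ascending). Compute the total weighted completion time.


Compute p/w ratios and sort ascending (WSPT): [(3, 5), (3, 1), (9, 1)]
Compute weighted completion times:
  Job (p=3,w=5): C=3, w*C=5*3=15
  Job (p=3,w=1): C=6, w*C=1*6=6
  Job (p=9,w=1): C=15, w*C=1*15=15
Total weighted completion time = 36

36


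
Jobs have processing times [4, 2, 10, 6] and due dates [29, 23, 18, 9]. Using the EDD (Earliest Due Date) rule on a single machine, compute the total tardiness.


Sort by due date (EDD order): [(6, 9), (10, 18), (2, 23), (4, 29)]
Compute completion times and tardiness:
  Job 1: p=6, d=9, C=6, tardiness=max(0,6-9)=0
  Job 2: p=10, d=18, C=16, tardiness=max(0,16-18)=0
  Job 3: p=2, d=23, C=18, tardiness=max(0,18-23)=0
  Job 4: p=4, d=29, C=22, tardiness=max(0,22-29)=0
Total tardiness = 0

0


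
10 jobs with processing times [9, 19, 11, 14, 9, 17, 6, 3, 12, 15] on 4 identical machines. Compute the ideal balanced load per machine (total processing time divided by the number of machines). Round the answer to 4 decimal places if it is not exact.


Total processing time = 9 + 19 + 11 + 14 + 9 + 17 + 6 + 3 + 12 + 15 = 115
Number of machines = 4
Ideal balanced load = 115 / 4 = 28.75

28.75


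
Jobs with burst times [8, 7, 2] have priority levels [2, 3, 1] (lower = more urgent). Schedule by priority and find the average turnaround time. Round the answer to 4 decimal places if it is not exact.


Sort by priority (ascending = highest first):
Order: [(1, 2), (2, 8), (3, 7)]
Completion times:
  Priority 1, burst=2, C=2
  Priority 2, burst=8, C=10
  Priority 3, burst=7, C=17
Average turnaround = 29/3 = 9.6667

9.6667


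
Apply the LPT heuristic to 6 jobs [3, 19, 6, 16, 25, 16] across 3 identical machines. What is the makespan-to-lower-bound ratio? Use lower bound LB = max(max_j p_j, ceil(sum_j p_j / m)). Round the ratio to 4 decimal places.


LPT order: [25, 19, 16, 16, 6, 3]
Machine loads after assignment: [28, 25, 32]
LPT makespan = 32
Lower bound = max(max_job, ceil(total/3)) = max(25, 29) = 29
Ratio = 32 / 29 = 1.1034

1.1034


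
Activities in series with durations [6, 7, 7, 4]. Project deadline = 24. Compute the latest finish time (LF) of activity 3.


LF(activity 3) = deadline - sum of successor durations
Successors: activities 4 through 4 with durations [4]
Sum of successor durations = 4
LF = 24 - 4 = 20

20


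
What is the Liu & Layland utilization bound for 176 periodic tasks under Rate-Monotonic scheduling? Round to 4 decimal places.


Compute 2^(1/176) = 1.0039461017
Subtract 1: 1.0039461017 - 1 = 0.0039461017
Multiply by n: 176 * 0.0039461017 = 0.6945138992
Round to 4 dp: 0.6945

0.6945


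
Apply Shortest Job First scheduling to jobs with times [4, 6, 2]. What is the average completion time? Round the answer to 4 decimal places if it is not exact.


SJF order (ascending): [2, 4, 6]
Completion times:
  Job 1: burst=2, C=2
  Job 2: burst=4, C=6
  Job 3: burst=6, C=12
Average completion = 20/3 = 6.6667

6.6667


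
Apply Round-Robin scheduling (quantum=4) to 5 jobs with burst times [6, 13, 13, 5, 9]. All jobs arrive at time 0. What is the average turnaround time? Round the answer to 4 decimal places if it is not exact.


Time quantum = 4
Execution trace:
  J1 runs 4 units, time = 4
  J2 runs 4 units, time = 8
  J3 runs 4 units, time = 12
  J4 runs 4 units, time = 16
  J5 runs 4 units, time = 20
  J1 runs 2 units, time = 22
  J2 runs 4 units, time = 26
  J3 runs 4 units, time = 30
  J4 runs 1 units, time = 31
  J5 runs 4 units, time = 35
  J2 runs 4 units, time = 39
  J3 runs 4 units, time = 43
  J5 runs 1 units, time = 44
  J2 runs 1 units, time = 45
  J3 runs 1 units, time = 46
Finish times: [22, 45, 46, 31, 44]
Average turnaround = 188/5 = 37.6

37.6


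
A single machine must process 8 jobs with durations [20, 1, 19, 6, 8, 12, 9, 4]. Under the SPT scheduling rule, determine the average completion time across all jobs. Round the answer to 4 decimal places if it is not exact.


Sort jobs by processing time (SPT order): [1, 4, 6, 8, 9, 12, 19, 20]
Compute completion times sequentially:
  Job 1: processing = 1, completes at 1
  Job 2: processing = 4, completes at 5
  Job 3: processing = 6, completes at 11
  Job 4: processing = 8, completes at 19
  Job 5: processing = 9, completes at 28
  Job 6: processing = 12, completes at 40
  Job 7: processing = 19, completes at 59
  Job 8: processing = 20, completes at 79
Sum of completion times = 242
Average completion time = 242/8 = 30.25

30.25


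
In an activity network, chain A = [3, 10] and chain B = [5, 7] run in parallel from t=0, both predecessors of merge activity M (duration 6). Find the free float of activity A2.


ES(A2) = sum of predecessors on chain A = 3
EF(A2) = ES + duration = 3 + 10 = 13
Successor of A2 is M. ES(M) = max(sum(A), sum(B)) = max(13, 12) = 13
Free float = ES(successor) - EF(current) = 13 - 13 = 0

0


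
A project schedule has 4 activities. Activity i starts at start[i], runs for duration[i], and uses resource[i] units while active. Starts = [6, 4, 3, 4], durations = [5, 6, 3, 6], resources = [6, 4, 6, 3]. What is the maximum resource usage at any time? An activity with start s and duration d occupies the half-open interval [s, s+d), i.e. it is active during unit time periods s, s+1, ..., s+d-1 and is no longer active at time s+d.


Each activity i is active on [start_i, start_i + duration_i).
Compute total resource usage per time slot:
  t=0: active resources = [], total = 0
  t=1: active resources = [], total = 0
  t=2: active resources = [], total = 0
  t=3: active resources = [6], total = 6
  t=4: active resources = [4, 6, 3], total = 13
  t=5: active resources = [4, 6, 3], total = 13
  t=6: active resources = [6, 4, 3], total = 13
  t=7: active resources = [6, 4, 3], total = 13
  t=8: active resources = [6, 4, 3], total = 13
  t=9: active resources = [6, 4, 3], total = 13
  t=10: active resources = [6], total = 6
Peak resource demand = 13

13


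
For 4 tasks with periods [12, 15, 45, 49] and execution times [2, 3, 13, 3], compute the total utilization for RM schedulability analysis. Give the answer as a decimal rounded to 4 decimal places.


Compute individual utilizations (exact fractions):
  Task 1: C/T = 2/12 = 1/6 (approx. 0.1667)
  Task 2: C/T = 3/15 = 1/5 (approx. 0.2)
  Task 3: C/T = 13/45 (approx. 0.2889)
  Task 4: C/T = 3/49 (approx. 0.0612)
Total utilization U = 1/6 + 1/5 + 13/45 + 3/49 = 3161/4410
Rounded to 4 decimal places: U = 0.7168
RM (Liu & Layland) bound for 4 tasks = 0.756828; compare with U = 3161/4410 (approx. 0.716780)
U <= bound, so schedulable by RM sufficient condition.

0.7168


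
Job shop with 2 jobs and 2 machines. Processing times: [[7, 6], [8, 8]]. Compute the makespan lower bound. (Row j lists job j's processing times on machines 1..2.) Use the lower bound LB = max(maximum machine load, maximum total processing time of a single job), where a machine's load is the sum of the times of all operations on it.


Machine loads:
  Machine 1: 7 + 8 = 15
  Machine 2: 6 + 8 = 14
Max machine load = 15
Job totals:
  Job 1: 13
  Job 2: 16
Max job total = 16
Lower bound = max(15, 16) = 16

16


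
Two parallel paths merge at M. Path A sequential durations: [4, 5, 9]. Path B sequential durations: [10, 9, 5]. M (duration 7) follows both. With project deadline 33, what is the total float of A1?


Forward pass: ES(A1) = sum of predecessors on chain A = 0
EF = ES + duration = 0 + 4 = 4
Backward pass: LF(M) = deadline = 33; LS(M) = 33 - 7 = 26
LF(A1) = LS(M) - sum(successors on chain A) = 26 - 14 = 12
LS = LF - duration = 12 - 4 = 8
Total float = LS - ES = 8 - 0 = 8

8


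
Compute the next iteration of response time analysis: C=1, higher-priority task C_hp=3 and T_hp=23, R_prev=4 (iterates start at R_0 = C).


R_next = C + ceil(R_prev / T_hp) * C_hp
ceil(4 / 23) = ceil(0.1739) = 1
Interference = 1 * 3 = 3
R_next = 1 + 3 = 4
R_next = R_prev, so the iteration has converged (response time = 4).

4


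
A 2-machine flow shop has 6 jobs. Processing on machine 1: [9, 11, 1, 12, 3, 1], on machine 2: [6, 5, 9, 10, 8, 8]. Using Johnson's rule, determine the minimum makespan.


Apply Johnson's rule:
  Group 1 (a <= b): [(3, 1, 9), (6, 1, 8), (5, 3, 8)]
  Group 2 (a > b): [(4, 12, 10), (1, 9, 6), (2, 11, 5)]
Optimal job order: [3, 6, 5, 4, 1, 2]
Schedule:
  Job 3: M1 done at 1, M2 done at 10
  Job 6: M1 done at 2, M2 done at 18
  Job 5: M1 done at 5, M2 done at 26
  Job 4: M1 done at 17, M2 done at 36
  Job 1: M1 done at 26, M2 done at 42
  Job 2: M1 done at 37, M2 done at 47
Makespan = 47

47


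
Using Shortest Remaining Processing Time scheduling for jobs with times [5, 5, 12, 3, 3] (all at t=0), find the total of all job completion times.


Since all jobs arrive at t=0, SRPT equals SPT ordering.
SPT order: [3, 3, 5, 5, 12]
Completion times:
  Job 1: p=3, C=3
  Job 2: p=3, C=6
  Job 3: p=5, C=11
  Job 4: p=5, C=16
  Job 5: p=12, C=28
Total completion time = 3 + 6 + 11 + 16 + 28 = 64

64


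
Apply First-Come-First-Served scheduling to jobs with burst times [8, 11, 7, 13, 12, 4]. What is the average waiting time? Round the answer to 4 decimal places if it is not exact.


FCFS order (as given): [8, 11, 7, 13, 12, 4]
Waiting times:
  Job 1: wait = 0
  Job 2: wait = 8
  Job 3: wait = 19
  Job 4: wait = 26
  Job 5: wait = 39
  Job 6: wait = 51
Sum of waiting times = 143
Average waiting time = 143/6 = 23.8333

23.8333


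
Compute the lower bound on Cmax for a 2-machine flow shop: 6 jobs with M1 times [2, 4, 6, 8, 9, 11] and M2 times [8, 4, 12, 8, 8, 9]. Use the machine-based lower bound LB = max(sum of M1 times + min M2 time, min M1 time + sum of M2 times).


LB1 = sum(M1 times) + min(M2 times) = 40 + 4 = 44
LB2 = min(M1 times) + sum(M2 times) = 2 + 49 = 51
Lower bound = max(LB1, LB2) = max(44, 51) = 51

51


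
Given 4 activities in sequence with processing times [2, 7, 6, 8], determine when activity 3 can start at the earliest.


Activity 3 starts after activities 1 through 2 complete.
Predecessor durations: [2, 7]
ES = 2 + 7 = 9

9


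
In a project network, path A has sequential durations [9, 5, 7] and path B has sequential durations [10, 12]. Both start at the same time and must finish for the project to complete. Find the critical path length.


Path A total = 9 + 5 + 7 = 21
Path B total = 10 + 12 = 22
Critical path = longest path = max(21, 22) = 22

22


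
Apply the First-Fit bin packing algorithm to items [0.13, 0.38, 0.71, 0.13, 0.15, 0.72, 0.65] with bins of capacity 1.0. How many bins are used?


Place items sequentially using First-Fit:
  Item 0.13 -> new Bin 1
  Item 0.38 -> Bin 1 (now 0.51)
  Item 0.71 -> new Bin 2
  Item 0.13 -> Bin 1 (now 0.64)
  Item 0.15 -> Bin 1 (now 0.79)
  Item 0.72 -> new Bin 3
  Item 0.65 -> new Bin 4
Total bins used = 4

4


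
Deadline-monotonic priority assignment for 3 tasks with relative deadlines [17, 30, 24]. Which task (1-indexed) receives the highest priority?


Sort tasks by relative deadline (ascending):
  Task 1: deadline = 17
  Task 3: deadline = 24
  Task 2: deadline = 30
Priority order (highest first): [1, 3, 2]
Highest priority task = 1

1


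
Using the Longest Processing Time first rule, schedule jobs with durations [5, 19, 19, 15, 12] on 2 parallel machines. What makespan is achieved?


Sort jobs in decreasing order (LPT): [19, 19, 15, 12, 5]
Assign each job to the least loaded machine:
  Machine 1: jobs [19, 15], load = 34
  Machine 2: jobs [19, 12, 5], load = 36
Makespan = max load = 36

36


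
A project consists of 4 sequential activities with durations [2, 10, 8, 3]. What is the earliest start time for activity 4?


Activity 4 starts after activities 1 through 3 complete.
Predecessor durations: [2, 10, 8]
ES = 2 + 10 + 8 = 20

20


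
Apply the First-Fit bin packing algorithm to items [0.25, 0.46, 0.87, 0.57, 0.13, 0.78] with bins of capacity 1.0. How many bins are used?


Place items sequentially using First-Fit:
  Item 0.25 -> new Bin 1
  Item 0.46 -> Bin 1 (now 0.71)
  Item 0.87 -> new Bin 2
  Item 0.57 -> new Bin 3
  Item 0.13 -> Bin 1 (now 0.84)
  Item 0.78 -> new Bin 4
Total bins used = 4

4


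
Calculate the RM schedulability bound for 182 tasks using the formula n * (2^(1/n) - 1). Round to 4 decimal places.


Compute 2^(1/182) = 1.0038157625
Subtract 1: 1.0038157625 - 1 = 0.0038157625
Multiply by n: 182 * 0.0038157625 = 0.6944687750
Round to 4 dp: 0.6945

0.6945


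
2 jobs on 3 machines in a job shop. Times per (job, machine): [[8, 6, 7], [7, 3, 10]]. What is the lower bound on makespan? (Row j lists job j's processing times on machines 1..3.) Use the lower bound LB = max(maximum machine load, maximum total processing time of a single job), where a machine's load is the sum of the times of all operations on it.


Machine loads:
  Machine 1: 8 + 7 = 15
  Machine 2: 6 + 3 = 9
  Machine 3: 7 + 10 = 17
Max machine load = 17
Job totals:
  Job 1: 21
  Job 2: 20
Max job total = 21
Lower bound = max(17, 21) = 21

21


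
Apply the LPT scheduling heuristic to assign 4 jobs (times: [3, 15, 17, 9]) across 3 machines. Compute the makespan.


Sort jobs in decreasing order (LPT): [17, 15, 9, 3]
Assign each job to the least loaded machine:
  Machine 1: jobs [17], load = 17
  Machine 2: jobs [15], load = 15
  Machine 3: jobs [9, 3], load = 12
Makespan = max load = 17

17


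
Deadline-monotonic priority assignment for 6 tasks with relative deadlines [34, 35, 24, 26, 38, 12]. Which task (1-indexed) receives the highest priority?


Sort tasks by relative deadline (ascending):
  Task 6: deadline = 12
  Task 3: deadline = 24
  Task 4: deadline = 26
  Task 1: deadline = 34
  Task 2: deadline = 35
  Task 5: deadline = 38
Priority order (highest first): [6, 3, 4, 1, 2, 5]
Highest priority task = 6

6


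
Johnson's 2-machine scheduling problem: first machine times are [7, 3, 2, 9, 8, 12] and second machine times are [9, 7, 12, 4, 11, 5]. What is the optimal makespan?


Apply Johnson's rule:
  Group 1 (a <= b): [(3, 2, 12), (2, 3, 7), (1, 7, 9), (5, 8, 11)]
  Group 2 (a > b): [(6, 12, 5), (4, 9, 4)]
Optimal job order: [3, 2, 1, 5, 6, 4]
Schedule:
  Job 3: M1 done at 2, M2 done at 14
  Job 2: M1 done at 5, M2 done at 21
  Job 1: M1 done at 12, M2 done at 30
  Job 5: M1 done at 20, M2 done at 41
  Job 6: M1 done at 32, M2 done at 46
  Job 4: M1 done at 41, M2 done at 50
Makespan = 50

50


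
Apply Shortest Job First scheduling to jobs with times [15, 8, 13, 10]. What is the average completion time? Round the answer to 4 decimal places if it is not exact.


SJF order (ascending): [8, 10, 13, 15]
Completion times:
  Job 1: burst=8, C=8
  Job 2: burst=10, C=18
  Job 3: burst=13, C=31
  Job 4: burst=15, C=46
Average completion = 103/4 = 25.75

25.75


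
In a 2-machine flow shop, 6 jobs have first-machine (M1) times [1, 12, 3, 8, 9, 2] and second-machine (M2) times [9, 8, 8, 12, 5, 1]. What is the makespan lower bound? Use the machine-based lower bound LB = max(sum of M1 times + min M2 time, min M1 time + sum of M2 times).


LB1 = sum(M1 times) + min(M2 times) = 35 + 1 = 36
LB2 = min(M1 times) + sum(M2 times) = 1 + 43 = 44
Lower bound = max(LB1, LB2) = max(36, 44) = 44

44


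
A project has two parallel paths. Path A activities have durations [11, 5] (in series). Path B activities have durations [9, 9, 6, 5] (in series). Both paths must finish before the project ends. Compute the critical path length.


Path A total = 11 + 5 = 16
Path B total = 9 + 9 + 6 + 5 = 29
Critical path = longest path = max(16, 29) = 29

29


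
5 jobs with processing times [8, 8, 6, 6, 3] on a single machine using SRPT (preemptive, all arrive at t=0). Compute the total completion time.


Since all jobs arrive at t=0, SRPT equals SPT ordering.
SPT order: [3, 6, 6, 8, 8]
Completion times:
  Job 1: p=3, C=3
  Job 2: p=6, C=9
  Job 3: p=6, C=15
  Job 4: p=8, C=23
  Job 5: p=8, C=31
Total completion time = 3 + 9 + 15 + 23 + 31 = 81

81


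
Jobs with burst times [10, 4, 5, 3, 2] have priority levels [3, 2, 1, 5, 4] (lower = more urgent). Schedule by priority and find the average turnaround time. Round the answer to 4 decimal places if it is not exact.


Sort by priority (ascending = highest first):
Order: [(1, 5), (2, 4), (3, 10), (4, 2), (5, 3)]
Completion times:
  Priority 1, burst=5, C=5
  Priority 2, burst=4, C=9
  Priority 3, burst=10, C=19
  Priority 4, burst=2, C=21
  Priority 5, burst=3, C=24
Average turnaround = 78/5 = 15.6

15.6


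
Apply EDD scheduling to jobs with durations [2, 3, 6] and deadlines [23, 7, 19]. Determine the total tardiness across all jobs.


Sort by due date (EDD order): [(3, 7), (6, 19), (2, 23)]
Compute completion times and tardiness:
  Job 1: p=3, d=7, C=3, tardiness=max(0,3-7)=0
  Job 2: p=6, d=19, C=9, tardiness=max(0,9-19)=0
  Job 3: p=2, d=23, C=11, tardiness=max(0,11-23)=0
Total tardiness = 0

0


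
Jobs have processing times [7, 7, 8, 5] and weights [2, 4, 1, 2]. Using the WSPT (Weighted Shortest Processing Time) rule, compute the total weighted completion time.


Compute p/w ratios and sort ascending (WSPT): [(7, 4), (5, 2), (7, 2), (8, 1)]
Compute weighted completion times:
  Job (p=7,w=4): C=7, w*C=4*7=28
  Job (p=5,w=2): C=12, w*C=2*12=24
  Job (p=7,w=2): C=19, w*C=2*19=38
  Job (p=8,w=1): C=27, w*C=1*27=27
Total weighted completion time = 117

117


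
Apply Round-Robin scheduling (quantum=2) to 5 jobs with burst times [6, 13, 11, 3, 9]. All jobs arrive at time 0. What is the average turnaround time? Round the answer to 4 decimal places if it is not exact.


Time quantum = 2
Execution trace:
  J1 runs 2 units, time = 2
  J2 runs 2 units, time = 4
  J3 runs 2 units, time = 6
  J4 runs 2 units, time = 8
  J5 runs 2 units, time = 10
  J1 runs 2 units, time = 12
  J2 runs 2 units, time = 14
  J3 runs 2 units, time = 16
  J4 runs 1 units, time = 17
  J5 runs 2 units, time = 19
  J1 runs 2 units, time = 21
  J2 runs 2 units, time = 23
  J3 runs 2 units, time = 25
  J5 runs 2 units, time = 27
  J2 runs 2 units, time = 29
  J3 runs 2 units, time = 31
  J5 runs 2 units, time = 33
  J2 runs 2 units, time = 35
  J3 runs 2 units, time = 37
  J5 runs 1 units, time = 38
  J2 runs 2 units, time = 40
  J3 runs 1 units, time = 41
  J2 runs 1 units, time = 42
Finish times: [21, 42, 41, 17, 38]
Average turnaround = 159/5 = 31.8

31.8


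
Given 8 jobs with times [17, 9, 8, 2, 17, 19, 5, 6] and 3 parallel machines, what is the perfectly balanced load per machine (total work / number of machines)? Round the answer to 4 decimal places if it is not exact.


Total processing time = 17 + 9 + 8 + 2 + 17 + 19 + 5 + 6 = 83
Number of machines = 3
Ideal balanced load = 83 / 3 = 27.6667

27.6667


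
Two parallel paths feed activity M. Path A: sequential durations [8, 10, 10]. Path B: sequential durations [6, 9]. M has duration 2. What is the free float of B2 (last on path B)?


ES(B2) = sum of predecessors on chain B = 6
EF(B2) = ES + duration = 6 + 9 = 15
Successor of B2 is M. ES(M) = max(sum(A), sum(B)) = max(28, 15) = 28
Free float = ES(successor) - EF(current) = 28 - 15 = 13

13


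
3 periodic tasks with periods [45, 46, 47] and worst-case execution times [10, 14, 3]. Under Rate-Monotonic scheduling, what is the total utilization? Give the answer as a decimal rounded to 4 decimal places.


Compute individual utilizations (exact fractions):
  Task 1: C/T = 10/45 = 2/9 (approx. 0.2222)
  Task 2: C/T = 14/46 = 7/23 (approx. 0.3043)
  Task 3: C/T = 3/47 (approx. 0.0638)
Total utilization U = 2/9 + 7/23 + 3/47 = 5744/9729
Rounded to 4 decimal places: U = 0.5904
RM (Liu & Layland) bound for 3 tasks = 0.779763; compare with U = 5744/9729 (approx. 0.590400)
U <= bound, so schedulable by RM sufficient condition.

0.5904


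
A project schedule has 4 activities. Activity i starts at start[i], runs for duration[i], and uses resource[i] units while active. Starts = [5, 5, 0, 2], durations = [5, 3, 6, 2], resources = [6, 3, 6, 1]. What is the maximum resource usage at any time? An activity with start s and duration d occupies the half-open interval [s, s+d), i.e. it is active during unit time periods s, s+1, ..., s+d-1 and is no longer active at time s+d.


Each activity i is active on [start_i, start_i + duration_i).
Compute total resource usage per time slot:
  t=0: active resources = [6], total = 6
  t=1: active resources = [6], total = 6
  t=2: active resources = [6, 1], total = 7
  t=3: active resources = [6, 1], total = 7
  t=4: active resources = [6], total = 6
  t=5: active resources = [6, 3, 6], total = 15
  t=6: active resources = [6, 3], total = 9
  t=7: active resources = [6, 3], total = 9
  t=8: active resources = [6], total = 6
  t=9: active resources = [6], total = 6
Peak resource demand = 15

15


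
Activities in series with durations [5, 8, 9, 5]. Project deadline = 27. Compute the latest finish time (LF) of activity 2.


LF(activity 2) = deadline - sum of successor durations
Successors: activities 3 through 4 with durations [9, 5]
Sum of successor durations = 14
LF = 27 - 14 = 13

13


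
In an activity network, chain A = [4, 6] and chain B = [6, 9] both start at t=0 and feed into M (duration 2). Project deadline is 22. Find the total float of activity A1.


Forward pass: ES(A1) = sum of predecessors on chain A = 0
EF = ES + duration = 0 + 4 = 4
Backward pass: LF(M) = deadline = 22; LS(M) = 22 - 2 = 20
LF(A1) = LS(M) - sum(successors on chain A) = 20 - 6 = 14
LS = LF - duration = 14 - 4 = 10
Total float = LS - ES = 10 - 0 = 10

10


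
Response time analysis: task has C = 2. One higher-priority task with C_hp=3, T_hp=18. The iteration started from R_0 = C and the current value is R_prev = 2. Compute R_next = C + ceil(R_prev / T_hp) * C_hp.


R_next = C + ceil(R_prev / T_hp) * C_hp
ceil(2 / 18) = ceil(0.1111) = 1
Interference = 1 * 3 = 3
R_next = 2 + 3 = 5

5


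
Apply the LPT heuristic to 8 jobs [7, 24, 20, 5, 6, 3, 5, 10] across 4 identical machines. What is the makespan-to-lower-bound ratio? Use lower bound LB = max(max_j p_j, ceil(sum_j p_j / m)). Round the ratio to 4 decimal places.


LPT order: [24, 20, 10, 7, 6, 5, 5, 3]
Machine loads after assignment: [24, 20, 18, 18]
LPT makespan = 24
Lower bound = max(max_job, ceil(total/4)) = max(24, 20) = 24
Ratio = 24 / 24 = 1.0

1.0


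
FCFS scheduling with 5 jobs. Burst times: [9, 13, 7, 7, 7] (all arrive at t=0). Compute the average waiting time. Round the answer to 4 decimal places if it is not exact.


FCFS order (as given): [9, 13, 7, 7, 7]
Waiting times:
  Job 1: wait = 0
  Job 2: wait = 9
  Job 3: wait = 22
  Job 4: wait = 29
  Job 5: wait = 36
Sum of waiting times = 96
Average waiting time = 96/5 = 19.2

19.2


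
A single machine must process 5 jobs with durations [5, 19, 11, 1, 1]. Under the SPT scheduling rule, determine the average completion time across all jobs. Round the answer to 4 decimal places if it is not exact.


Sort jobs by processing time (SPT order): [1, 1, 5, 11, 19]
Compute completion times sequentially:
  Job 1: processing = 1, completes at 1
  Job 2: processing = 1, completes at 2
  Job 3: processing = 5, completes at 7
  Job 4: processing = 11, completes at 18
  Job 5: processing = 19, completes at 37
Sum of completion times = 65
Average completion time = 65/5 = 13.0

13.0


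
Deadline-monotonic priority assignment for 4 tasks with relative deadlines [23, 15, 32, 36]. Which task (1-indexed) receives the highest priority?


Sort tasks by relative deadline (ascending):
  Task 2: deadline = 15
  Task 1: deadline = 23
  Task 3: deadline = 32
  Task 4: deadline = 36
Priority order (highest first): [2, 1, 3, 4]
Highest priority task = 2

2


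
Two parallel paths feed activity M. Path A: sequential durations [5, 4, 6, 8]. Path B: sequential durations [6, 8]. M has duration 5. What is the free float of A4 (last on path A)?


ES(A4) = sum of predecessors on chain A = 15
EF(A4) = ES + duration = 15 + 8 = 23
Successor of A4 is M. ES(M) = max(sum(A), sum(B)) = max(23, 14) = 23
Free float = ES(successor) - EF(current) = 23 - 23 = 0

0


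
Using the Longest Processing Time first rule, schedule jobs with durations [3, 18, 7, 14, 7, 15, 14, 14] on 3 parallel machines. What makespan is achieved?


Sort jobs in decreasing order (LPT): [18, 15, 14, 14, 14, 7, 7, 3]
Assign each job to the least loaded machine:
  Machine 1: jobs [18, 7, 7], load = 32
  Machine 2: jobs [15, 14], load = 29
  Machine 3: jobs [14, 14, 3], load = 31
Makespan = max load = 32

32


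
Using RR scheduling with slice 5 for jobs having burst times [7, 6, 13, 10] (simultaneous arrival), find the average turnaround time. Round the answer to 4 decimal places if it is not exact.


Time quantum = 5
Execution trace:
  J1 runs 5 units, time = 5
  J2 runs 5 units, time = 10
  J3 runs 5 units, time = 15
  J4 runs 5 units, time = 20
  J1 runs 2 units, time = 22
  J2 runs 1 units, time = 23
  J3 runs 5 units, time = 28
  J4 runs 5 units, time = 33
  J3 runs 3 units, time = 36
Finish times: [22, 23, 36, 33]
Average turnaround = 114/4 = 28.5

28.5


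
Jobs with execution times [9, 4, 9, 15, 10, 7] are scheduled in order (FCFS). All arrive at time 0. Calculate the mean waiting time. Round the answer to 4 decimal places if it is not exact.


FCFS order (as given): [9, 4, 9, 15, 10, 7]
Waiting times:
  Job 1: wait = 0
  Job 2: wait = 9
  Job 3: wait = 13
  Job 4: wait = 22
  Job 5: wait = 37
  Job 6: wait = 47
Sum of waiting times = 128
Average waiting time = 128/6 = 21.3333

21.3333


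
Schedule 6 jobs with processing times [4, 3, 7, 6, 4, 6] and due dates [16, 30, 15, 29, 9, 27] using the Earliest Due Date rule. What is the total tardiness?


Sort by due date (EDD order): [(4, 9), (7, 15), (4, 16), (6, 27), (6, 29), (3, 30)]
Compute completion times and tardiness:
  Job 1: p=4, d=9, C=4, tardiness=max(0,4-9)=0
  Job 2: p=7, d=15, C=11, tardiness=max(0,11-15)=0
  Job 3: p=4, d=16, C=15, tardiness=max(0,15-16)=0
  Job 4: p=6, d=27, C=21, tardiness=max(0,21-27)=0
  Job 5: p=6, d=29, C=27, tardiness=max(0,27-29)=0
  Job 6: p=3, d=30, C=30, tardiness=max(0,30-30)=0
Total tardiness = 0

0


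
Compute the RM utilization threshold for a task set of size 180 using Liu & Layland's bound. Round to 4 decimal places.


Compute 2^(1/180) = 1.0038582416
Subtract 1: 1.0038582416 - 1 = 0.0038582416
Multiply by n: 180 * 0.0038582416 = 0.6944834880
Round to 4 dp: 0.6945

0.6945


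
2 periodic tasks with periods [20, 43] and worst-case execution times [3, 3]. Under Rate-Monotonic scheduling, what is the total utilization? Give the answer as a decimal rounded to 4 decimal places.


Compute individual utilizations (exact fractions):
  Task 1: C/T = 3/20 (approx. 0.15)
  Task 2: C/T = 3/43 (approx. 0.0698)
Total utilization U = 3/20 + 3/43 = 189/860
Rounded to 4 decimal places: U = 0.2198
RM (Liu & Layland) bound for 2 tasks = 0.828427; compare with U = 189/860 (approx. 0.219767)
U <= bound, so schedulable by RM sufficient condition.

0.2198


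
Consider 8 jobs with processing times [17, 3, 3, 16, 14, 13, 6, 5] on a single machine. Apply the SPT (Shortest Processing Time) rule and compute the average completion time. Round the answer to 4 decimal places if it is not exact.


Sort jobs by processing time (SPT order): [3, 3, 5, 6, 13, 14, 16, 17]
Compute completion times sequentially:
  Job 1: processing = 3, completes at 3
  Job 2: processing = 3, completes at 6
  Job 3: processing = 5, completes at 11
  Job 4: processing = 6, completes at 17
  Job 5: processing = 13, completes at 30
  Job 6: processing = 14, completes at 44
  Job 7: processing = 16, completes at 60
  Job 8: processing = 17, completes at 77
Sum of completion times = 248
Average completion time = 248/8 = 31.0

31.0


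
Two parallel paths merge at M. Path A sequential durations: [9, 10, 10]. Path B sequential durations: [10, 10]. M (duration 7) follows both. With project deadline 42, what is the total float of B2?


Forward pass: ES(B2) = sum of predecessors on chain B = 10
EF = ES + duration = 10 + 10 = 20
Backward pass: LF(M) = deadline = 42; LS(M) = 42 - 7 = 35
LF(B2) = LS(M) - sum(successors on chain B) = 35 - 0 = 35
LS = LF - duration = 35 - 10 = 25
Total float = LS - ES = 25 - 10 = 15

15


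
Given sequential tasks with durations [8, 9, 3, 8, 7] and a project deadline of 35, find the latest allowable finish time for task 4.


LF(activity 4) = deadline - sum of successor durations
Successors: activities 5 through 5 with durations [7]
Sum of successor durations = 7
LF = 35 - 7 = 28

28


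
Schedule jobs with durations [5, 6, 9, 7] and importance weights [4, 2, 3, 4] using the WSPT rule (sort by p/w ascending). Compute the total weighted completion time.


Compute p/w ratios and sort ascending (WSPT): [(5, 4), (7, 4), (6, 2), (9, 3)]
Compute weighted completion times:
  Job (p=5,w=4): C=5, w*C=4*5=20
  Job (p=7,w=4): C=12, w*C=4*12=48
  Job (p=6,w=2): C=18, w*C=2*18=36
  Job (p=9,w=3): C=27, w*C=3*27=81
Total weighted completion time = 185

185


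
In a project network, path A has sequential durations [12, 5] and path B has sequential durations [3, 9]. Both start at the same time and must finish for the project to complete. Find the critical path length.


Path A total = 12 + 5 = 17
Path B total = 3 + 9 = 12
Critical path = longest path = max(17, 12) = 17

17


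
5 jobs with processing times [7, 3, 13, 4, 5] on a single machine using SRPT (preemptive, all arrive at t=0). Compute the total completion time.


Since all jobs arrive at t=0, SRPT equals SPT ordering.
SPT order: [3, 4, 5, 7, 13]
Completion times:
  Job 1: p=3, C=3
  Job 2: p=4, C=7
  Job 3: p=5, C=12
  Job 4: p=7, C=19
  Job 5: p=13, C=32
Total completion time = 3 + 7 + 12 + 19 + 32 = 73

73
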